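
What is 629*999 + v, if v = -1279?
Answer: 627092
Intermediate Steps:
629*999 + v = 629*999 - 1279 = 628371 - 1279 = 627092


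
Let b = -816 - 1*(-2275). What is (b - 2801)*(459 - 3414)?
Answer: 3965610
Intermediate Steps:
b = 1459 (b = -816 + 2275 = 1459)
(b - 2801)*(459 - 3414) = (1459 - 2801)*(459 - 3414) = -1342*(-2955) = 3965610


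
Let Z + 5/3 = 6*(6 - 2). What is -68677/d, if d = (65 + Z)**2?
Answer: -618093/68644 ≈ -9.0043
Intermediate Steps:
Z = 67/3 (Z = -5/3 + 6*(6 - 2) = -5/3 + 6*4 = -5/3 + 24 = 67/3 ≈ 22.333)
d = 68644/9 (d = (65 + 67/3)**2 = (262/3)**2 = 68644/9 ≈ 7627.1)
-68677/d = -68677/68644/9 = -68677*9/68644 = -618093/68644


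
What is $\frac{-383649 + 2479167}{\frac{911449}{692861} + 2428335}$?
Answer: $\frac{725951348499}{841249763942} \approx 0.86294$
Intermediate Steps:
$\frac{-383649 + 2479167}{\frac{911449}{692861} + 2428335} = \frac{2095518}{911449 \cdot \frac{1}{692861} + 2428335} = \frac{2095518}{\frac{911449}{692861} + 2428335} = \frac{2095518}{\frac{1682499527884}{692861}} = 2095518 \cdot \frac{692861}{1682499527884} = \frac{725951348499}{841249763942}$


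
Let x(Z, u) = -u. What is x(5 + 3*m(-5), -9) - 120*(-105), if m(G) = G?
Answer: 12609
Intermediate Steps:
x(5 + 3*m(-5), -9) - 120*(-105) = -1*(-9) - 120*(-105) = 9 + 12600 = 12609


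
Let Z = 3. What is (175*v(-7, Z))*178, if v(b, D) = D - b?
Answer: 311500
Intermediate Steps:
(175*v(-7, Z))*178 = (175*(3 - 1*(-7)))*178 = (175*(3 + 7))*178 = (175*10)*178 = 1750*178 = 311500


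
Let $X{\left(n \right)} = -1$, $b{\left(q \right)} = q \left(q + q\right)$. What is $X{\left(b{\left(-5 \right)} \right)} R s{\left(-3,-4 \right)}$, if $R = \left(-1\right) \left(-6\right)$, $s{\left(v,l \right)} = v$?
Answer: $18$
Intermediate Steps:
$b{\left(q \right)} = 2 q^{2}$ ($b{\left(q \right)} = q 2 q = 2 q^{2}$)
$R = 6$
$X{\left(b{\left(-5 \right)} \right)} R s{\left(-3,-4 \right)} = \left(-1\right) 6 \left(-3\right) = \left(-6\right) \left(-3\right) = 18$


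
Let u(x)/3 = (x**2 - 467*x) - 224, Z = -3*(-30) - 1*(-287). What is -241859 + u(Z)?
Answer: -344321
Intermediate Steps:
Z = 377 (Z = 90 + 287 = 377)
u(x) = -672 - 1401*x + 3*x**2 (u(x) = 3*((x**2 - 467*x) - 224) = 3*(-224 + x**2 - 467*x) = -672 - 1401*x + 3*x**2)
-241859 + u(Z) = -241859 + (-672 - 1401*377 + 3*377**2) = -241859 + (-672 - 528177 + 3*142129) = -241859 + (-672 - 528177 + 426387) = -241859 - 102462 = -344321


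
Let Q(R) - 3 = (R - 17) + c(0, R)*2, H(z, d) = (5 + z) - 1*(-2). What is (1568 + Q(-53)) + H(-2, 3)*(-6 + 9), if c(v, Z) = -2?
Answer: 1512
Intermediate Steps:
H(z, d) = 7 + z (H(z, d) = (5 + z) + 2 = 7 + z)
Q(R) = -18 + R (Q(R) = 3 + ((R - 17) - 2*2) = 3 + ((-17 + R) - 4) = 3 + (-21 + R) = -18 + R)
(1568 + Q(-53)) + H(-2, 3)*(-6 + 9) = (1568 + (-18 - 53)) + (7 - 2)*(-6 + 9) = (1568 - 71) + 5*3 = 1497 + 15 = 1512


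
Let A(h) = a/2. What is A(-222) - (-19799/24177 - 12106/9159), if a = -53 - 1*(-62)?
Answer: 980328631/147624762 ≈ 6.6407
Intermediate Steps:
a = 9 (a = -53 + 62 = 9)
A(h) = 9/2
A(-222) - (-19799/24177 - 12106/9159) = 9/2 - (-19799/24177 - 12106/9159) = 9/2 - 1*(-158008601/73812381) = 9/2 + 158008601/73812381 = 980328631/147624762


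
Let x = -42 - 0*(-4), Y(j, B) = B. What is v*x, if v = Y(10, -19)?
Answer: 798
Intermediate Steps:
v = -19
x = -42 (x = -42 - 1*0 = -42 + 0 = -42)
v*x = -19*(-42) = 798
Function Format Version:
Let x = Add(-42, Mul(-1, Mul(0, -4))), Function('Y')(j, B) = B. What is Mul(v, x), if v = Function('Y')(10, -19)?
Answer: 798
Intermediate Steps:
v = -19
x = -42 (x = Add(-42, Mul(-1, 0)) = Add(-42, 0) = -42)
Mul(v, x) = Mul(-19, -42) = 798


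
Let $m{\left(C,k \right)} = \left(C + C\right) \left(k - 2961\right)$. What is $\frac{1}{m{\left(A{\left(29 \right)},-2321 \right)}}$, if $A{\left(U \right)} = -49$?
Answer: $\frac{1}{517636} \approx 1.9319 \cdot 10^{-6}$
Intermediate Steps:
$m{\left(C,k \right)} = 2 C \left(-2961 + k\right)$
$\frac{1}{m{\left(A{\left(29 \right)},-2321 \right)}} = \frac{1}{2 \left(-49\right) \left(-2961 - 2321\right)} = \frac{1}{2 \left(-49\right) \left(-5282\right)} = \frac{1}{517636}$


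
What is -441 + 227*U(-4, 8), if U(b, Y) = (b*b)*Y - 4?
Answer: 27707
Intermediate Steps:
U(b, Y) = -4 + Y*b² (U(b, Y) = b²*Y - 4 = Y*b² - 4 = -4 + Y*b²)
-441 + 227*U(-4, 8) = -441 + 227*(-4 + 8*(-4)²) = -441 + 227*(-4 + 8*16) = -441 + 227*(-4 + 128) = -441 + 227*124 = -441 + 28148 = 27707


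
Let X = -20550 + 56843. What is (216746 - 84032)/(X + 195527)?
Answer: 66357/115910 ≈ 0.57249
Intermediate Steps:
X = 36293
(216746 - 84032)/(X + 195527) = (216746 - 84032)/(36293 + 195527) = 132714/231820 = 132714*(1/231820) = 66357/115910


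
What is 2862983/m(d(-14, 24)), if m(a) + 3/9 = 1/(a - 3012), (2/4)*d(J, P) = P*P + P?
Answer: -5187725196/605 ≈ -8.5748e+6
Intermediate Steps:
d(J, P) = 2*P + 2*P**2 (d(J, P) = 2*(P*P + P) = 2*(P**2 + P) = 2*(P + P**2) = 2*P + 2*P**2)
m(a) = -1/3 + 1/(-3012 + a) (m(a) = -1/3 + 1/(a - 3012) = -1/3 + 1/(-3012 + a))
2862983/m(d(-14, 24)) = 2862983/(((3015 - 2*24*(1 + 24))/(3*(-3012 + 2*24*(1 + 24))))) = 2862983/(((3015 - 2*24*25)/(3*(-3012 + 2*24*25)))) = 2862983/(((3015 - 1*1200)/(3*(-3012 + 1200)))) = 2862983/(((1/3)*(3015 - 1200)/(-1812))) = 2862983/(((1/3)*(-1/1812)*1815)) = 2862983/(-605/1812) = 2862983*(-1812/605) = -5187725196/605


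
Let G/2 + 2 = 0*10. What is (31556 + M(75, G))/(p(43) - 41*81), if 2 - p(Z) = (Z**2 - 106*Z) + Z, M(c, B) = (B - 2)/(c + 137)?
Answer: -3344933/69218 ≈ -48.325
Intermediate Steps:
G = -4 (G = -4 + 2*(0*10) = -4 + 2*0 = -4 + 0 = -4)
M(c, B) = (-2 + B)/(137 + c)
p(Z) = 2 - Z**2 + 105*Z (p(Z) = 2 - ((Z**2 - 106*Z) + Z) = 2 - (Z**2 - 105*Z) = 2 + (-Z**2 + 105*Z) = 2 - Z**2 + 105*Z)
(31556 + M(75, G))/(p(43) - 41*81) = (31556 + (-2 - 4)/(137 + 75))/((2 - 1*43**2 + 105*43) - 41*81) = (31556 - 6/212)/((2 - 1*1849 + 4515) - 3321) = (31556 + (1/212)*(-6))/((2 - 1849 + 4515) - 3321) = (31556 - 3/106)/(2668 - 3321) = (3344933/106)/(-653) = (3344933/106)*(-1/653) = -3344933/69218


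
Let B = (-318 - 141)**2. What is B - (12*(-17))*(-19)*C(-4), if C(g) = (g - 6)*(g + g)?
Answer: -99399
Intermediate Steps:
C(g) = 2*g*(-6 + g) (C(g) = (-6 + g)*(2*g) = 2*g*(-6 + g))
B = 210681 (B = (-459)**2 = 210681)
B - (12*(-17))*(-19)*C(-4) = 210681 - (12*(-17))*(-19)*2*(-4)*(-6 - 4) = 210681 - (-204*(-19))*2*(-4)*(-10) = 210681 - 3876*80 = 210681 - 1*310080 = 210681 - 310080 = -99399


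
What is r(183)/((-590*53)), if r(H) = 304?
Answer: -152/15635 ≈ -0.0097218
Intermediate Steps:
r(183)/((-590*53)) = 304/((-590*53)) = 304/(-31270) = 304*(-1/31270) = -152/15635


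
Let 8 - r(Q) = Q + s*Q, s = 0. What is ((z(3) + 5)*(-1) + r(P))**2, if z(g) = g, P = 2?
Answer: 4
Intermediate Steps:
r(Q) = 8 - Q (r(Q) = 8 - (Q + 0*Q) = 8 - (Q + 0) = 8 - Q)
((z(3) + 5)*(-1) + r(P))**2 = ((3 + 5)*(-1) + (8 - 1*2))**2 = (8*(-1) + (8 - 2))**2 = (-8 + 6)**2 = (-2)**2 = 4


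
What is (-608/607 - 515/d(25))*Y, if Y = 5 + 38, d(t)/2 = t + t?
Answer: -3211283/12140 ≈ -264.52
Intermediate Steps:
d(t) = 4*t (d(t) = 2*(t + t) = 2*(2*t) = 4*t)
Y = 43
(-608/607 - 515/d(25))*Y = (-608/607 - 515/(4*25))*43 = (-608*1/607 - 515/100)*43 = (-608/607 - 515*1/100)*43 = (-608/607 - 103/20)*43 = -74681/12140*43 = -3211283/12140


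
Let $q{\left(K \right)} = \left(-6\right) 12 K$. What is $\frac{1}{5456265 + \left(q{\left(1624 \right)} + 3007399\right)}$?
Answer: $\frac{1}{8346736} \approx 1.1981 \cdot 10^{-7}$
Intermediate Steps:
$q{\left(K \right)} = - 72 K$
$\frac{1}{5456265 + \left(q{\left(1624 \right)} + 3007399\right)} = \frac{1}{5456265 + \left(\left(-72\right) 1624 + 3007399\right)} = \frac{1}{5456265 + \left(-116928 + 3007399\right)} = \frac{1}{5456265 + 2890471} = \frac{1}{8346736}$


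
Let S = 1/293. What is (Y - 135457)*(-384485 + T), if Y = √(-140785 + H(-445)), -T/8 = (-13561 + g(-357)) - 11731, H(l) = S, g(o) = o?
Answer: 24286491901 - 358586*I*√3021562793/293 ≈ 2.4286e+10 - 6.7273e+7*I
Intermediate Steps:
S = 1/293 ≈ 0.0034130
H(l) = 1/293
T = 205192 (T = -8*((-13561 - 357) - 11731) = -8*(-13918 - 11731) = -8*(-25649) = 205192)
Y = 2*I*√3021562793/293 (Y = √(-140785 + 1/293) = √(-41250004/293) = 2*I*√3021562793/293 ≈ 375.21*I)
(Y - 135457)*(-384485 + T) = (2*I*√3021562793/293 - 135457)*(-384485 + 205192) = (-135457 + 2*I*√3021562793/293)*(-179293) = 24286491901 - 358586*I*√3021562793/293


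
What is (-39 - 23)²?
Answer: 3844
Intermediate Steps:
(-39 - 23)² = (-62)² = 3844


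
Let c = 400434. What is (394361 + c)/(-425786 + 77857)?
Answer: -794795/347929 ≈ -2.2844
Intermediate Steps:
(394361 + c)/(-425786 + 77857) = (394361 + 400434)/(-425786 + 77857) = 794795/(-347929) = 794795*(-1/347929) = -794795/347929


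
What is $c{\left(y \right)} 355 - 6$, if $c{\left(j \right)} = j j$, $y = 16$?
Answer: $90874$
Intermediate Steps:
$c{\left(j \right)} = j^{2}$
$c{\left(y \right)} 355 - 6 = 16^{2} \cdot 355 - 6 = 256 \cdot 355 - 6 = 90880 - 6 = 90874$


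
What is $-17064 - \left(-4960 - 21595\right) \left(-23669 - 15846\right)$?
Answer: $-1049337889$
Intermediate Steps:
$-17064 - \left(-4960 - 21595\right) \left(-23669 - 15846\right) = -17064 - \left(-26555\right) \left(-39515\right) = -17064 - 1049320825 = -1049337889$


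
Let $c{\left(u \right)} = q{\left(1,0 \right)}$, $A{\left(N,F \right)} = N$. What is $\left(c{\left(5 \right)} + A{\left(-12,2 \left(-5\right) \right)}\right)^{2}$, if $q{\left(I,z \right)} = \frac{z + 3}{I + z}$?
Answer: $81$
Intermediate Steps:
$q{\left(I,z \right)} = \frac{3 + z}{I + z}$
$c{\left(u \right)} = 3$ ($c{\left(u \right)} = \frac{3 + 0}{1 + 0} = 1^{-1} \cdot 3 = 1 \cdot 3 = 3$)
$\left(c{\left(5 \right)} + A{\left(-12,2 \left(-5\right) \right)}\right)^{2} = \left(3 - 12\right)^{2} = \left(-9\right)^{2} = 81$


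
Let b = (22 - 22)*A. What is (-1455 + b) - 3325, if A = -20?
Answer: -4780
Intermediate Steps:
b = 0 (b = (22 - 22)*(-20) = 0*(-20) = 0)
(-1455 + b) - 3325 = (-1455 + 0) - 3325 = -1455 - 3325 = -4780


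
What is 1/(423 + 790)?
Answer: 1/1213 ≈ 0.00082440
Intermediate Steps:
1/(423 + 790) = 1/1213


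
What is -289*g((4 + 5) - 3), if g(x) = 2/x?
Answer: -289/3 ≈ -96.333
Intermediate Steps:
-289*g((4 + 5) - 3) = -578/((4 + 5) - 3) = -578/(9 - 3) = -578/6 = -289*⅓ = -289/3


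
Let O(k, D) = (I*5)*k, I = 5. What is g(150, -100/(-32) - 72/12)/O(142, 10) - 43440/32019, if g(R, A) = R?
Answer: -996061/757783 ≈ -1.3144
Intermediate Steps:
O(k, D) = 25*k (O(k, D) = (5*5)*k = 25*k)
g(150, -100/(-32) - 72/12)/O(142, 10) - 43440/32019 = 150/((25*142)) - 43440/32019 = 150/3550 - 43440*1/32019 = 150*(1/3550) - 14480/10673 = 3/71 - 14480/10673 = -996061/757783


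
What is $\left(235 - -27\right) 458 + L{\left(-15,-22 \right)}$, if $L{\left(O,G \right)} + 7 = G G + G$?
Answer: $120451$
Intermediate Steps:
$L{\left(O,G \right)} = -7 + G + G^{2}$ ($L{\left(O,G \right)} = -7 + \left(G G + G\right) = -7 + \left(G^{2} + G\right) = -7 + \left(G + G^{2}\right) = -7 + G + G^{2}$)
$\left(235 - -27\right) 458 + L{\left(-15,-22 \right)} = \left(235 - -27\right) 458 - \left(29 - 484\right) = \left(235 + 27\right) 458 - -455 = 262 \cdot 458 + 455 = 119996 + 455 = 120451$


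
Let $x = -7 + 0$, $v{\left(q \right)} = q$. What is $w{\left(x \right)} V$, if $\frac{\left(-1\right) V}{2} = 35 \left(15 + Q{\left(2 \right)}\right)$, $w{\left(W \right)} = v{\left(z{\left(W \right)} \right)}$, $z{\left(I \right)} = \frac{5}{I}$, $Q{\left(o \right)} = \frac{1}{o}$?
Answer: $775$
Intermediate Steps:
$x = -7$
$w{\left(W \right)} = \frac{5}{W}$
$V = -1085$ ($V = - 2 \cdot 35 \left(15 + \frac{1}{2}\right) = - 2 \cdot 35 \cdot \frac{31}{2} = \left(-2\right) \frac{1085}{2} = -1085$)
$w{\left(x \right)} V = \frac{5}{-7} \left(-1085\right) = 5 \left(- \frac{1}{7}\right) \left(-1085\right) = \left(- \frac{5}{7}\right) \left(-1085\right) = 775$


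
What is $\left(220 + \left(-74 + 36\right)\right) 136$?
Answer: $24752$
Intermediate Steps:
$\left(220 + \left(-74 + 36\right)\right) 136 = \left(220 - 38\right) 136 = 182 \cdot 136 = 24752$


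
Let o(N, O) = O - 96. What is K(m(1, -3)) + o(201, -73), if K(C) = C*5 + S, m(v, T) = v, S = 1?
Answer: -163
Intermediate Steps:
o(N, O) = -96 + O
K(C) = 1 + 5*C (K(C) = C*5 + 1 = 5*C + 1 = 1 + 5*C)
K(m(1, -3)) + o(201, -73) = (1 + 5*1) + (-96 - 73) = (1 + 5) - 169 = 6 - 169 = -163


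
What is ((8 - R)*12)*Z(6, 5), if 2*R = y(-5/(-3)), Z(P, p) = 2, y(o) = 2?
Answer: 168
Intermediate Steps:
R = 1 (R = (1/2)*2 = 1)
((8 - R)*12)*Z(6, 5) = ((8 - 1*1)*12)*2 = ((8 - 1)*12)*2 = (7*12)*2 = 84*2 = 168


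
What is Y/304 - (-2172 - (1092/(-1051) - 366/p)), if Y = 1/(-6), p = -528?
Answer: 45794233267/21087264 ≈ 2171.7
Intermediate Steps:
Y = -⅙ ≈ -0.16667
Y/304 - (-2172 - (1092/(-1051) - 366/p)) = -⅙/304 - (-2172 - (1092/(-1051) - 366/(-528))) = -⅙*1/304 - (-2172 - (1092*(-1/1051) - 366*(-1/528))) = -1/1824 - (-2172 - (-1092/1051 + 61/88)) = -1/1824 - (-2172 - 1*(-31985/92488)) = -1/1824 - (-2172 + 31985/92488) = -1/1824 - 1*(-200851951/92488) = -1/1824 + 200851951/92488 = 45794233267/21087264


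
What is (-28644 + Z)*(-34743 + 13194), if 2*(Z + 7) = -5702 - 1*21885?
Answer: 1829273061/2 ≈ 9.1464e+8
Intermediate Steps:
Z = -27601/2 (Z = -7 + (-5702 - 1*21885)/2 = -7 + (-5702 - 21885)/2 = -7 + (1/2)*(-27587) = -7 - 27587/2 = -27601/2 ≈ -13801.)
(-28644 + Z)*(-34743 + 13194) = (-28644 - 27601/2)*(-34743 + 13194) = -84889/2*(-21549) = 1829273061/2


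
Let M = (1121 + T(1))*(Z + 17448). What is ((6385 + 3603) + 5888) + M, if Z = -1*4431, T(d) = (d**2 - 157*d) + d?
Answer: 12590298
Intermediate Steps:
T(d) = d**2 - 156*d
Z = -4431
M = 12574422 (M = (1121 + 1*(-156 + 1))*(-4431 + 17448) = (1121 + 1*(-155))*13017 = (1121 - 155)*13017 = 966*13017 = 12574422)
((6385 + 3603) + 5888) + M = ((6385 + 3603) + 5888) + 12574422 = (9988 + 5888) + 12574422 = 15876 + 12574422 = 12590298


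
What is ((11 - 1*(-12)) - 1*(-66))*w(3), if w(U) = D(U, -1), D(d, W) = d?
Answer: 267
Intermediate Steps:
w(U) = U
((11 - 1*(-12)) - 1*(-66))*w(3) = ((11 - 1*(-12)) - 1*(-66))*3 = ((11 + 12) + 66)*3 = (23 + 66)*3 = 89*3 = 267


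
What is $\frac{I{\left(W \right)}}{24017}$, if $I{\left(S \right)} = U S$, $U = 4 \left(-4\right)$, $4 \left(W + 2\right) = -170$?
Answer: $\frac{712}{24017} \approx 0.029646$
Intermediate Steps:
$W = - \frac{89}{2}$ ($W = -2 + \frac{1}{4} \left(-170\right) = -2 - \frac{85}{2} = - \frac{89}{2} \approx -44.5$)
$U = -16$
$I{\left(S \right)} = - 16 S$
$\frac{I{\left(W \right)}}{24017} = \frac{\left(-16\right) \left(- \frac{89}{2}\right)}{24017} = 712 \cdot \frac{1}{24017} = \frac{712}{24017}$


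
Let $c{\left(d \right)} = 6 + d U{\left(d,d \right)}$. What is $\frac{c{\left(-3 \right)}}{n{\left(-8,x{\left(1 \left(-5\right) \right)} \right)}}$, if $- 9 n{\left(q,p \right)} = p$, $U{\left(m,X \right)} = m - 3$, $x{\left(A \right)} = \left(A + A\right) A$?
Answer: $- \frac{108}{25} \approx -4.32$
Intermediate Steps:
$x{\left(A \right)} = 2 A^{2}$ ($x{\left(A \right)} = 2 A A = 2 A^{2}$)
$U{\left(m,X \right)} = -3 + m$ ($U{\left(m,X \right)} = m - 3 = -3 + m$)
$n{\left(q,p \right)} = - \frac{p}{9}$
$c{\left(d \right)} = 6 + d \left(-3 + d\right)$
$\frac{c{\left(-3 \right)}}{n{\left(-8,x{\left(1 \left(-5\right) \right)} \right)}} = \frac{6 - 3 \left(-3 - 3\right)}{\left(- \frac{1}{9}\right) 2 \left(1 \left(-5\right)\right)^{2}} = \frac{6 - -18}{\left(- \frac{1}{9}\right) 2 \left(-5\right)^{2}} = \frac{6 + 18}{\left(- \frac{1}{9}\right) 2 \cdot 25} = \frac{24}{\left(- \frac{1}{9}\right) 50} = \frac{24}{- \frac{50}{9}} = 24 \left(- \frac{9}{50}\right) = - \frac{108}{25}$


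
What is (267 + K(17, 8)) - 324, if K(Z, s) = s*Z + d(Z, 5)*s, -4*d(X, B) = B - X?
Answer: 103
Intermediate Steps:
d(X, B) = -B/4 + X/4 (d(X, B) = -(B - X)/4 = -B/4 + X/4)
K(Z, s) = Z*s + s*(-5/4 + Z/4) (K(Z, s) = s*Z + (-¼*5 + Z/4)*s = Z*s + (-5/4 + Z/4)*s = Z*s + s*(-5/4 + Z/4))
(267 + K(17, 8)) - 324 = (267 + (5/4)*8*(-1 + 17)) - 324 = (267 + (5/4)*8*16) - 324 = (267 + 160) - 324 = 427 - 324 = 103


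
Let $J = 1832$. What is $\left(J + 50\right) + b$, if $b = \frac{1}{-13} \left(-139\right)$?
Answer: $\frac{24605}{13} \approx 1892.7$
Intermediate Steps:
$b = \frac{139}{13}$ ($b = \left(- \frac{1}{13}\right) \left(-139\right) = \frac{139}{13} \approx 10.692$)
$\left(J + 50\right) + b = \left(1832 + 50\right) + \frac{139}{13} = 1882 + \frac{139}{13} = \frac{24605}{13}$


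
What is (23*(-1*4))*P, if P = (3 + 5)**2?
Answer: -5888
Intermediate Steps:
P = 64 (P = 8**2 = 64)
(23*(-1*4))*P = (23*(-1*4))*64 = (23*(-4))*64 = -92*64 = -5888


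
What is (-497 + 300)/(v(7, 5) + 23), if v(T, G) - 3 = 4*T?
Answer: -197/54 ≈ -3.6481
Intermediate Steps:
v(T, G) = 3 + 4*T
(-497 + 300)/(v(7, 5) + 23) = (-497 + 300)/((3 + 4*7) + 23) = -197/((3 + 28) + 23) = -197/(31 + 23) = -197/54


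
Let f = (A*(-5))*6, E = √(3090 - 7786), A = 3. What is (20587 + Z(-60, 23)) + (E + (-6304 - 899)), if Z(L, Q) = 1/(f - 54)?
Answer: 1927295/144 + 2*I*√1174 ≈ 13384.0 + 68.527*I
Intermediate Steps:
E = 2*I*√1174 (E = √(-4696) = 2*I*√1174 ≈ 68.527*I)
f = -90 (f = (3*(-5))*6 = -15*6 = -90)
Z(L, Q) = -1/144 (Z(L, Q) = 1/(-90 - 54) = 1/(-144) = -1/144)
(20587 + Z(-60, 23)) + (E + (-6304 - 899)) = (20587 - 1/144) + (2*I*√1174 + (-6304 - 899)) = 2964527/144 + (2*I*√1174 - 7203) = 2964527/144 + (-7203 + 2*I*√1174) = 1927295/144 + 2*I*√1174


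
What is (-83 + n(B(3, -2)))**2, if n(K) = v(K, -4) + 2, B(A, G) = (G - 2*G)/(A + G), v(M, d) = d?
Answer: 7225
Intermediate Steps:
B(A, G) = -G/(A + G) (B(A, G) = (-G)/(A + G) = -G/(A + G))
n(K) = -2 (n(K) = -4 + 2 = -2)
(-83 + n(B(3, -2)))**2 = (-83 - 2)**2 = (-85)**2 = 7225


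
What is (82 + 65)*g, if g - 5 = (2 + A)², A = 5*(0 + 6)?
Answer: 151263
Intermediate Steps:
A = 30 (A = 5*6 = 30)
g = 1029 (g = 5 + (2 + 30)² = 5 + 32² = 5 + 1024 = 1029)
(82 + 65)*g = (82 + 65)*1029 = 147*1029 = 151263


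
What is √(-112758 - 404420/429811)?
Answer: I*√20830804366673138/429811 ≈ 335.8*I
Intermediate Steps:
√(-112758 - 404420/429811) = √(-48465033158/429811) = I*√20830804366673138/429811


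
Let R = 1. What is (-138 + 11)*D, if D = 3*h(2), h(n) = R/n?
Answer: -381/2 ≈ -190.50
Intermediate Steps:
h(n) = 1/n
D = 3/2 ≈ 1.5000
(-138 + 11)*D = (-138 + 11)*(3/2) = -127*3/2 = -381/2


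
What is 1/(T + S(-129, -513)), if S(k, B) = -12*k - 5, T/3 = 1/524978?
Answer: 524978/810041057 ≈ 0.00064809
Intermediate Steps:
T = 3/524978 ≈ 5.7145e-6
S(k, B) = -5 - 12*k
1/(T + S(-129, -513)) = 1/(3/524978 + (-5 - 12*(-129))) = 1/(3/524978 + (-5 + 1548)) = 1/(3/524978 + 1543) = 1/(810041057/524978) = 524978/810041057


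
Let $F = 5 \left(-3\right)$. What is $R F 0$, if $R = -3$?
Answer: $0$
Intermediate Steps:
$F = -15$
$R F 0 = \left(-3\right) \left(-15\right) 0 = 45 \cdot 0 = 0$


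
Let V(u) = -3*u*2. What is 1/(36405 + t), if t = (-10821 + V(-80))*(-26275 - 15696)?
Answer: 1/434058516 ≈ 2.3038e-9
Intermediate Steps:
V(u) = -6*u
t = 434022111 (t = (-10821 - 6*(-80))*(-26275 - 15696) = (-10821 + 480)*(-41971) = -10341*(-41971) = 434022111)
1/(36405 + t) = 1/(36405 + 434022111) = 1/434058516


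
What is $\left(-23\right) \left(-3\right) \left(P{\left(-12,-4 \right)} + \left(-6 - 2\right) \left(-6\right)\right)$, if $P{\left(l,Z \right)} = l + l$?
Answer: $1656$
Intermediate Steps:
$P{\left(l,Z \right)} = 2 l$
$\left(-23\right) \left(-3\right) \left(P{\left(-12,-4 \right)} + \left(-6 - 2\right) \left(-6\right)\right) = \left(-23\right) \left(-3\right) \left(2 \left(-12\right) + \left(-6 - 2\right) \left(-6\right)\right) = 69 \left(-24 - -48\right) = 69 \left(-24 + 48\right) = 69 \cdot 24 = 1656$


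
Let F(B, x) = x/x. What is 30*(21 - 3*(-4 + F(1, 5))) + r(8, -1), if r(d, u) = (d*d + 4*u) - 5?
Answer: 955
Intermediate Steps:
F(B, x) = 1
r(d, u) = -5 + d² + 4*u (r(d, u) = (d² + 4*u) - 5 = -5 + d² + 4*u)
30*(21 - 3*(-4 + F(1, 5))) + r(8, -1) = 30*(21 - 3*(-4 + 1)) + (-5 + 8² + 4*(-1)) = 30*(21 - 3*(-3)) + (-5 + 64 - 4) = 30*(21 - 1*(-9)) + 55 = 30*(21 + 9) + 55 = 30*30 + 55 = 900 + 55 = 955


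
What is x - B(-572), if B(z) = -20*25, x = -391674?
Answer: -391174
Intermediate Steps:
B(z) = -500
x - B(-572) = -391674 - 1*(-500) = -391674 + 500 = -391174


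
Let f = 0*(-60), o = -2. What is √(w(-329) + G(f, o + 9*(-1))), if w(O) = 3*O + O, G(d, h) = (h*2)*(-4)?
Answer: 2*I*√307 ≈ 35.043*I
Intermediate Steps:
f = 0
G(d, h) = -8*h (G(d, h) = (2*h)*(-4) = -8*h)
w(O) = 4*O
√(w(-329) + G(f, o + 9*(-1))) = √(4*(-329) - 8*(-2 + 9*(-1))) = √(-1316 - 8*(-2 - 9)) = √(-1316 - 8*(-11)) = √(-1316 + 88) = √(-1228) = 2*I*√307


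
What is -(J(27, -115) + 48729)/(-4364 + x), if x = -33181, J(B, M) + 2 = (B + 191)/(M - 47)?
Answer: 3946778/3041145 ≈ 1.2978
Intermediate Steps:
J(B, M) = -2 + (191 + B)/(-47 + M) (J(B, M) = -2 + (B + 191)/(M - 47) = -2 + (191 + B)/(-47 + M))
-(J(27, -115) + 48729)/(-4364 + x) = -((285 + 27 - 2*(-115))/(-47 - 115) + 48729)/(-4364 - 33181) = -((285 + 27 + 230)/(-162) + 48729)/(-37545) = -(-1/162*542 + 48729)*(-1)/37545 = -(-271/81 + 48729)*(-1)/37545 = -3946778*(-1)/(81*37545) = -1*(-3946778/3041145) = 3946778/3041145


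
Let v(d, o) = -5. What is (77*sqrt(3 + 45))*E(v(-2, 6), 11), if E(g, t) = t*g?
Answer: -16940*sqrt(3) ≈ -29341.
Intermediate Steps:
E(g, t) = g*t
(77*sqrt(3 + 45))*E(v(-2, 6), 11) = (77*sqrt(3 + 45))*(-5*11) = (77*sqrt(48))*(-55) = (77*(4*sqrt(3)))*(-55) = (308*sqrt(3))*(-55) = -16940*sqrt(3)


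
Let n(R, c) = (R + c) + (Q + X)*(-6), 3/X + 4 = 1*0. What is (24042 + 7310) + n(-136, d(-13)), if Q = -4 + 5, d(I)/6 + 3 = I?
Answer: 62237/2 ≈ 31119.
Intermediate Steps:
d(I) = -18 + 6*I
Q = 1
X = -¾ (X = 3/(-4 + 1*0) = 3/(-4 + 0) = 3/(-4) = 3*(-¼) = -¾ ≈ -0.75000)
n(R, c) = -3/2 + R + c (n(R, c) = (R + c) + (1 - ¾)*(-6) = (R + c) + (¼)*(-6) = (R + c) - 3/2 = -3/2 + R + c)
(24042 + 7310) + n(-136, d(-13)) = (24042 + 7310) + (-3/2 - 136 + (-18 + 6*(-13))) = 31352 + (-3/2 - 136 + (-18 - 78)) = 31352 + (-3/2 - 136 - 96) = 31352 - 467/2 = 62237/2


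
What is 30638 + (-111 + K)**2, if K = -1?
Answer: 43182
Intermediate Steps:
30638 + (-111 + K)**2 = 30638 + (-111 - 1)**2 = 30638 + (-112)**2 = 30638 + 12544 = 43182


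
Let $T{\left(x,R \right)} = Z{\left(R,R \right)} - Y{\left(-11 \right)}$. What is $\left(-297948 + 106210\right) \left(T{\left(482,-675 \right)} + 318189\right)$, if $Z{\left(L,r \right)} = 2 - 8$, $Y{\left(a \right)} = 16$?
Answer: $-61004704246$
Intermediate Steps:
$Z{\left(L,r \right)} = -6$
$T{\left(x,R \right)} = -22$ ($T{\left(x,R \right)} = -6 - 16 = -22$)
$\left(-297948 + 106210\right) \left(T{\left(482,-675 \right)} + 318189\right) = \left(-297948 + 106210\right) \left(-22 + 318189\right) = \left(-191738\right) 318167 = -61004704246$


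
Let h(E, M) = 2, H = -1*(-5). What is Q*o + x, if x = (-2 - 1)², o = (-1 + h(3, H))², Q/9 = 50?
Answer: 459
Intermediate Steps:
H = 5
Q = 450 (Q = 9*50 = 450)
o = 1 (o = (-1 + 2)² = 1² = 1)
x = 9 (x = (-3)² = 9)
Q*o + x = 450*1 + 9 = 450 + 9 = 459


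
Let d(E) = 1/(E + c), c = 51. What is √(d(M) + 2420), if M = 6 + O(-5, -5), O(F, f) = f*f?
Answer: 3*√1808018/82 ≈ 49.194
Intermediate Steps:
O(F, f) = f²
M = 31 (M = 6 + (-5)² = 6 + 25 = 31)
d(E) = 1/(51 + E) (d(E) = 1/(E + 51) = 1/(51 + E))
√(d(M) + 2420) = √(1/(51 + 31) + 2420) = √(1/82 + 2420) = √(198441/82) = 3*√1808018/82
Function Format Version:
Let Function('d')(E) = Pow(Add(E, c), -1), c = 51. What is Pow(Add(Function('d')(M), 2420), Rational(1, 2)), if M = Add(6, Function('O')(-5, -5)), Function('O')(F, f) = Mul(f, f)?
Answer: Mul(Rational(3, 82), Pow(1808018, Rational(1, 2))) ≈ 49.194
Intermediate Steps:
Function('O')(F, f) = Pow(f, 2)
M = 31 (M = Add(6, Pow(-5, 2)) = Add(6, 25) = 31)
Function('d')(E) = Pow(Add(51, E), -1) (Function('d')(E) = Pow(Add(E, 51), -1) = Pow(Add(51, E), -1))
Pow(Add(Function('d')(M), 2420), Rational(1, 2)) = Pow(Add(Pow(Add(51, 31), -1), 2420), Rational(1, 2)) = Pow(Add(Pow(82, -1), 2420), Rational(1, 2)) = Pow(Add(Rational(1, 82), 2420), Rational(1, 2)) = Pow(Rational(198441, 82), Rational(1, 2)) = Mul(Rational(3, 82), Pow(1808018, Rational(1, 2)))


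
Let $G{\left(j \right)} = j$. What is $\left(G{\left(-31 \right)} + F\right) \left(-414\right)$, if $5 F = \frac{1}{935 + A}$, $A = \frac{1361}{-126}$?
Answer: $\frac{324890442}{25315} \approx 12834.0$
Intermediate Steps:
$A = - \frac{1361}{126}$ ($A = 1361 \left(- \frac{1}{126}\right) = - \frac{1361}{126} \approx -10.802$)
$F = \frac{126}{582245}$ ($F = \frac{1}{5 \left(935 - \frac{1361}{126}\right)} = \frac{1}{5 \cdot \frac{116449}{126}} = \frac{1}{5} \cdot \frac{126}{116449} = \frac{126}{582245} \approx 0.0002164$)
$\left(G{\left(-31 \right)} + F\right) \left(-414\right) = \left(-31 + \frac{126}{582245}\right) \left(-414\right) = \left(- \frac{18049469}{582245}\right) \left(-414\right) = \frac{324890442}{25315}$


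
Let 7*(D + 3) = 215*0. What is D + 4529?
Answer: 4526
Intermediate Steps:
D = -3 (D = -3 + (215*0)/7 = -3 + (⅐)*0 = -3 + 0 = -3)
D + 4529 = -3 + 4529 = 4526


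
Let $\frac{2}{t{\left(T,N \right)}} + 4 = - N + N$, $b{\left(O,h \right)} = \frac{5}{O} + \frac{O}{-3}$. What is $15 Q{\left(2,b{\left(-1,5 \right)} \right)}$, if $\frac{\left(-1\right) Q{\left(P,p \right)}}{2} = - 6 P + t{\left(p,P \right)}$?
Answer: $375$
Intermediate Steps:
$b{\left(O,h \right)} = \frac{5}{O} - \frac{O}{3}$ ($b{\left(O,h \right)} = \frac{5}{O} + O \left(- \frac{1}{3}\right) = \frac{5}{O} - \frac{O}{3}$)
$t{\left(T,N \right)} = - \frac{1}{2}$ ($t{\left(T,N \right)} = \frac{2}{-4 + \left(- N + N\right)} = \frac{2}{-4 + 0} = \frac{2}{-4} = 2 \left(- \frac{1}{4}\right) = - \frac{1}{2}$)
$Q{\left(P,p \right)} = 1 + 12 P$ ($Q{\left(P,p \right)} = - 2 \left(- 6 P - \frac{1}{2}\right) = - 2 \left(- \frac{1}{2} - 6 P\right) = 1 + 12 P$)
$15 Q{\left(2,b{\left(-1,5 \right)} \right)} = 15 \left(1 + 12 \cdot 2\right) = 15 \left(1 + 24\right) = 15 \cdot 25 = 375$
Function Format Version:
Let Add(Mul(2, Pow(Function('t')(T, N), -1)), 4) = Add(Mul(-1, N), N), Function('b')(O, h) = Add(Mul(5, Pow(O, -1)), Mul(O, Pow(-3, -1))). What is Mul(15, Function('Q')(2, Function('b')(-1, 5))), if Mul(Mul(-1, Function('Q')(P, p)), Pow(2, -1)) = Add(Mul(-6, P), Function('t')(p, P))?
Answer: 375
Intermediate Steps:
Function('b')(O, h) = Add(Mul(5, Pow(O, -1)), Mul(Rational(-1, 3), O)) (Function('b')(O, h) = Add(Mul(5, Pow(O, -1)), Mul(O, Rational(-1, 3))) = Add(Mul(5, Pow(O, -1)), Mul(Rational(-1, 3), O)))
Function('t')(T, N) = Rational(-1, 2) (Function('t')(T, N) = Mul(2, Pow(Add(-4, Add(Mul(-1, N), N)), -1)) = Mul(2, Pow(Add(-4, 0), -1)) = Mul(2, Pow(-4, -1)) = Mul(2, Rational(-1, 4)) = Rational(-1, 2))
Function('Q')(P, p) = Add(1, Mul(12, P)) (Function('Q')(P, p) = Mul(-2, Add(Mul(-6, P), Rational(-1, 2))) = Mul(-2, Add(Rational(-1, 2), Mul(-6, P))) = Add(1, Mul(12, P)))
Mul(15, Function('Q')(2, Function('b')(-1, 5))) = Mul(15, Add(1, Mul(12, 2))) = Mul(15, Add(1, 24)) = Mul(15, 25) = 375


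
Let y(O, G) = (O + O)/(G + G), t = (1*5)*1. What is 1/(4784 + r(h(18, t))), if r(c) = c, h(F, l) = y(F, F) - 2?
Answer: 1/4783 ≈ 0.00020907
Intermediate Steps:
t = 5 (t = 5*1 = 5)
y(O, G) = O/G (y(O, G) = (2*O)/((2*G)) = (2*O)*(1/(2*G)) = O/G)
h(F, l) = -1 (h(F, l) = F/F - 2 = 1 - 2 = -1)
1/(4784 + r(h(18, t))) = 1/(4784 - 1) = 1/4783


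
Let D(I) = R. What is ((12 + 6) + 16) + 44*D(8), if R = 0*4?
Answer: 34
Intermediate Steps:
R = 0
D(I) = 0
((12 + 6) + 16) + 44*D(8) = ((12 + 6) + 16) + 44*0 = (18 + 16) + 0 = 34 + 0 = 34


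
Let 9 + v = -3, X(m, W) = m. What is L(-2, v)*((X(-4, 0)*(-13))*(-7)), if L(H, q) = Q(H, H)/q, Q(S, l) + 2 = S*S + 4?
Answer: 182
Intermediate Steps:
Q(S, l) = 2 + S² (Q(S, l) = -2 + (S*S + 4) = -2 + (S² + 4) = -2 + (4 + S²) = 2 + S²)
v = -12 (v = -9 - 3 = -12)
L(H, q) = (2 + H²)/q
L(-2, v)*((X(-4, 0)*(-13))*(-7)) = ((2 + (-2)²)/(-12))*(-4*(-13)*(-7)) = (-(2 + 4)/12)*(52*(-7)) = -1/12*6*(-364) = -½*(-364) = 182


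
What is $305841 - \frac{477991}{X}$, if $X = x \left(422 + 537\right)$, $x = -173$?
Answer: $\frac{50741640778}{165907} \approx 3.0584 \cdot 10^{5}$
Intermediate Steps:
$X = -165907$ ($X = - 173 \left(422 + 537\right) = \left(-173\right) 959 = -165907$)
$305841 - \frac{477991}{X} = 305841 - \frac{477991}{-165907} = 305841 - - \frac{477991}{165907} = 305841 + \frac{477991}{165907} = \frac{50741640778}{165907}$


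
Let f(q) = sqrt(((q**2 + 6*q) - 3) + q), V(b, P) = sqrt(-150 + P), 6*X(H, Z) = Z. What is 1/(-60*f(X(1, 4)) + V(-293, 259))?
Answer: 1/(sqrt(109) - 20*sqrt(19)) ≈ -0.013031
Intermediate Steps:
X(H, Z) = Z/6
f(q) = sqrt(-3 + q**2 + 7*q) (f(q) = sqrt((-3 + q**2 + 6*q) + q) = sqrt(-3 + q**2 + 7*q))
1/(-60*f(X(1, 4)) + V(-293, 259)) = 1/(-60*sqrt(-3 + ((1/6)*4)**2 + 7*((1/6)*4)) + sqrt(-150 + 259)) = 1/(-60*sqrt(-3 + (2/3)**2 + 7*(2/3)) + sqrt(109)) = 1/(-60*sqrt(-3 + 4/9 + 14/3) + sqrt(109)) = 1/(-20*sqrt(19) + sqrt(109)) = 1/(sqrt(109) - 20*sqrt(19))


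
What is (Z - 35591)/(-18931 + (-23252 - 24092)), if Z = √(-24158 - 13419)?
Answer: 35591/66275 - I*√37577/66275 ≈ 0.53702 - 0.0029249*I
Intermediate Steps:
Z = I*√37577 (Z = √(-37577) = I*√37577 ≈ 193.85*I)
(Z - 35591)/(-18931 + (-23252 - 24092)) = (I*√37577 - 35591)/(-18931 + (-23252 - 24092)) = (-35591 + I*√37577)/(-18931 - 47344) = (-35591 + I*√37577)/(-66275) = (-35591 + I*√37577)*(-1/66275) = 35591/66275 - I*√37577/66275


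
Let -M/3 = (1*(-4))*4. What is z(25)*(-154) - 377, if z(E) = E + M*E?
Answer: -189027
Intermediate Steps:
M = 48 (M = -3*1*(-4)*4 = -(-12)*4 = -3*(-16) = 48)
z(E) = 49*E (z(E) = E + 48*E = 49*E)
z(25)*(-154) - 377 = (49*25)*(-154) - 377 = 1225*(-154) - 377 = -188650 - 377 = -189027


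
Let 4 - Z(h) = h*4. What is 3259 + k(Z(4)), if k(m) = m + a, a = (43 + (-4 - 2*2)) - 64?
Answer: 3218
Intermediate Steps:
Z(h) = 4 - 4*h (Z(h) = 4 - h*4 = 4 - 4*h)
a = -29 (a = (43 + (-4 - 4)) - 64 = (43 - 8) - 64 = 35 - 64 = -29)
k(m) = -29 + m (k(m) = m - 29 = -29 + m)
3259 + k(Z(4)) = 3259 + (-29 + (4 - 4*4)) = 3259 + (-29 + (4 - 16)) = 3259 + (-29 - 12) = 3259 - 41 = 3218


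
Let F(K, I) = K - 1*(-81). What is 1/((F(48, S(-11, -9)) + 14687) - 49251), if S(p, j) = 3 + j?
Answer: -1/34435 ≈ -2.9040e-5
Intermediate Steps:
F(K, I) = 81 + K (F(K, I) = K + 81 = 81 + K)
1/((F(48, S(-11, -9)) + 14687) - 49251) = 1/(((81 + 48) + 14687) - 49251) = 1/((129 + 14687) - 49251) = 1/(14816 - 49251) = 1/(-34435) = -1/34435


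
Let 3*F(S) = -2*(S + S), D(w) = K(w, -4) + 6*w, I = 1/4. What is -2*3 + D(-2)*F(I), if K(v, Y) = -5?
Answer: -⅓ ≈ -0.33333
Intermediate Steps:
I = ¼ ≈ 0.25000
D(w) = -5 + 6*w
F(S) = -4*S/3 (F(S) = (-2*(S + S))/3 = (-4*S)/3 = -4*S/3)
-2*3 + D(-2)*F(I) = -2*3 + (-5 + 6*(-2))*(-4/3*¼) = -6 + (-5 - 12)*(-⅓) = -6 - 17*(-⅓) = -6 + 17/3 = -⅓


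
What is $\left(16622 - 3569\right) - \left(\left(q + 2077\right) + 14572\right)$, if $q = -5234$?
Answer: $1638$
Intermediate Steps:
$\left(16622 - 3569\right) - \left(\left(q + 2077\right) + 14572\right) = \left(16622 - 3569\right) - \left(\left(-5234 + 2077\right) + 14572\right) = \left(16622 - 3569\right) - \left(-3157 + 14572\right) = 13053 - 11415 = 1638$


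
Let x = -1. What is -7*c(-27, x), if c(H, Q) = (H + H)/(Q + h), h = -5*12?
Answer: -378/61 ≈ -6.1967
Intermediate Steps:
h = -60
c(H, Q) = 2*H/(-60 + Q) (c(H, Q) = (H + H)/(Q - 60) = (2*H)/(-60 + Q) = 2*H/(-60 + Q))
-7*c(-27, x) = -14*(-27)/(-60 - 1) = -14*(-27)/(-61) = -14*(-27)*(-1)/61 = -7*54/61 = -378/61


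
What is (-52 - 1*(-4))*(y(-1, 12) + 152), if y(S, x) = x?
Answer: -7872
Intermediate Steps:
(-52 - 1*(-4))*(y(-1, 12) + 152) = (-52 - 1*(-4))*(12 + 152) = (-52 + 4)*164 = -48*164 = -7872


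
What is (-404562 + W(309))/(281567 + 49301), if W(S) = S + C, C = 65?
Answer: -101047/82717 ≈ -1.2216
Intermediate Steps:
W(S) = 65 + S (W(S) = S + 65 = 65 + S)
(-404562 + W(309))/(281567 + 49301) = (-404562 + (65 + 309))/(281567 + 49301) = (-404562 + 374)/330868 = -404188*1/330868 = -101047/82717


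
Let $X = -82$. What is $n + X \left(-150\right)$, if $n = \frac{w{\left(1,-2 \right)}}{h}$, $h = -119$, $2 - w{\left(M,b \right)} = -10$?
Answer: $\frac{1463688}{119} \approx 12300.0$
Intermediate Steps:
$w{\left(M,b \right)} = 12$ ($w{\left(M,b \right)} = 2 - -10 = 2 + 10 = 12$)
$n = - \frac{12}{119}$ ($n = \frac{12}{-119} = 12 \left(- \frac{1}{119}\right) = - \frac{12}{119} \approx -0.10084$)
$n + X \left(-150\right) = - \frac{12}{119} - -12300 = - \frac{12}{119} + 12300 = \frac{1463688}{119}$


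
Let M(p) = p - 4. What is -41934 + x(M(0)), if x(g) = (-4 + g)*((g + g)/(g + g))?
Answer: -41942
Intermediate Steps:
M(p) = -4 + p
x(g) = -4 + g (x(g) = (-4 + g)*((2*g)/((2*g))) = (-4 + g)*((2*g)*(1/(2*g))) = (-4 + g)*1 = -4 + g)
-41934 + x(M(0)) = -41934 + (-4 + (-4 + 0)) = -41934 + (-4 - 4) = -41934 - 8 = -41942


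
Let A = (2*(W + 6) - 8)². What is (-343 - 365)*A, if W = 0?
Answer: -11328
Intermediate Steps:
A = 16 (A = (2*(0 + 6) - 8)² = (2*6 - 8)² = (12 - 8)² = 4² = 16)
(-343 - 365)*A = (-343 - 365)*16 = -708*16 = -11328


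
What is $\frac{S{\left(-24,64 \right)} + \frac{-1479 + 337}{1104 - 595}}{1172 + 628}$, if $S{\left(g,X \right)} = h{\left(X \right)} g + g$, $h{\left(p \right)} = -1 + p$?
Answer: $- \frac{391483}{458100} \approx -0.85458$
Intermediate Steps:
$S{\left(g,X \right)} = g + g \left(-1 + X\right)$ ($S{\left(g,X \right)} = \left(-1 + X\right) g + g = g \left(-1 + X\right) + g = g + g \left(-1 + X\right)$)
$\frac{S{\left(-24,64 \right)} + \frac{-1479 + 337}{1104 - 595}}{1172 + 628} = \frac{64 \left(-24\right) + \frac{-1479 + 337}{1104 - 595}}{1172 + 628} = \frac{-1536 - \frac{1142}{509}}{1800} = \left(-1536 - \frac{1142}{509}\right) \frac{1}{1800} = \left(- \frac{782966}{509}\right) \frac{1}{1800} = - \frac{391483}{458100}$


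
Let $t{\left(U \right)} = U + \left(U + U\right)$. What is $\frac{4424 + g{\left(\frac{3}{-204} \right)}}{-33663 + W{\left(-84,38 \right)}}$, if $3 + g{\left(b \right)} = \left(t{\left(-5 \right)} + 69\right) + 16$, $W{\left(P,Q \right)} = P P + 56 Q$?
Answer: $- \frac{4491}{24479} \approx -0.18346$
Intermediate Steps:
$W{\left(P,Q \right)} = P^{2} + 56 Q$
$t{\left(U \right)} = 3 U$ ($t{\left(U \right)} = U + 2 U = 3 U$)
$g{\left(b \right)} = 67$ ($g{\left(b \right)} = -3 + \left(\left(3 \left(-5\right) + 69\right) + 16\right) = -3 + \left(\left(-15 + 69\right) + 16\right) = -3 + \left(54 + 16\right) = -3 + 70 = 67$)
$\frac{4424 + g{\left(\frac{3}{-204} \right)}}{-33663 + W{\left(-84,38 \right)}} = \frac{4424 + 67}{-33663 + \left(\left(-84\right)^{2} + 56 \cdot 38\right)} = \frac{4491}{-33663 + \left(7056 + 2128\right)} = \frac{4491}{-33663 + 9184} = \frac{4491}{-24479} = 4491 \left(- \frac{1}{24479}\right) = - \frac{4491}{24479}$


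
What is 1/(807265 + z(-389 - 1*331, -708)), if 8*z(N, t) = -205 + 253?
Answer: 1/807271 ≈ 1.2387e-6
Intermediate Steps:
z(N, t) = 6 (z(N, t) = (-205 + 253)/8 = (1/8)*48 = 6)
1/(807265 + z(-389 - 1*331, -708)) = 1/(807265 + 6) = 1/807271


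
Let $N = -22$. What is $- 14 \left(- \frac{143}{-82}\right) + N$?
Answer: $- \frac{1903}{41} \approx -46.415$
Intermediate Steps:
$- 14 \left(- \frac{143}{-82}\right) + N = - 14 \left(- \frac{143}{-82}\right) - 22 = - 14 \left(\left(-143\right) \left(- \frac{1}{82}\right)\right) - 22 = \left(-14\right) \frac{143}{82} - 22 = - \frac{1001}{41} - 22 = - \frac{1903}{41}$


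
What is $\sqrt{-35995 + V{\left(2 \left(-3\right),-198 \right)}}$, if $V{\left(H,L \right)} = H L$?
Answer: $i \sqrt{34807} \approx 186.57 i$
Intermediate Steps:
$\sqrt{-35995 + V{\left(2 \left(-3\right),-198 \right)}} = \sqrt{-35995 + 2 \left(-3\right) \left(-198\right)} = \sqrt{-35995 - -1188} = \sqrt{-35995 + 1188} = \sqrt{-34807} = i \sqrt{34807}$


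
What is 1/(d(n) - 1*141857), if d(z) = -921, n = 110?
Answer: -1/142778 ≈ -7.0039e-6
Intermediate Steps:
1/(d(n) - 1*141857) = 1/(-921 - 1*141857) = 1/(-921 - 141857) = 1/(-142778) = -1/142778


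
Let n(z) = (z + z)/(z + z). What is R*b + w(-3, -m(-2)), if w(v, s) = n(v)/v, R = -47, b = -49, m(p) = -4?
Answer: 6908/3 ≈ 2302.7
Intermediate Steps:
n(z) = 1 (n(z) = (2*z)/((2*z)) = (2*z)*(1/(2*z)) = 1)
w(v, s) = 1/v
R*b + w(-3, -m(-2)) = -47*(-49) + 1/(-3) = 2303 - ⅓ = 6908/3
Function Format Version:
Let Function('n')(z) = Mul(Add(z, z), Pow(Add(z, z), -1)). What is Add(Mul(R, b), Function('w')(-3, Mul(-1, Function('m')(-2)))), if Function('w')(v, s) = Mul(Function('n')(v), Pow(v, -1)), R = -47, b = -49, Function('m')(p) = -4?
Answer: Rational(6908, 3) ≈ 2302.7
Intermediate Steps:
Function('n')(z) = 1 (Function('n')(z) = Mul(Mul(2, z), Pow(Mul(2, z), -1)) = Mul(Mul(2, z), Mul(Rational(1, 2), Pow(z, -1))) = 1)
Function('w')(v, s) = Pow(v, -1) (Function('w')(v, s) = Mul(1, Pow(v, -1)) = Pow(v, -1))
Add(Mul(R, b), Function('w')(-3, Mul(-1, Function('m')(-2)))) = Add(Mul(-47, -49), Pow(-3, -1)) = Add(2303, Rational(-1, 3)) = Rational(6908, 3)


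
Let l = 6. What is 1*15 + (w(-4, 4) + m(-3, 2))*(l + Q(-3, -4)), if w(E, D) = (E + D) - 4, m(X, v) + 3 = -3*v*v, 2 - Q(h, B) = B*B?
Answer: 167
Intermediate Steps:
Q(h, B) = 2 - B**2 (Q(h, B) = 2 - B*B = 2 - B**2)
m(X, v) = -3 - 3*v**2 (m(X, v) = -3 - 3*v*v = -3 - 3*v**2)
w(E, D) = -4 + D + E (w(E, D) = (D + E) - 4 = -4 + D + E)
1*15 + (w(-4, 4) + m(-3, 2))*(l + Q(-3, -4)) = 1*15 + ((-4 + 4 - 4) + (-3 - 3*2**2))*(6 + (2 - 1*(-4)**2)) = 15 + (-4 + (-3 - 3*4))*(6 + (2 - 1*16)) = 15 + (-4 + (-3 - 12))*(6 + (2 - 16)) = 15 + (-4 - 15)*(6 - 14) = 15 - 19*(-8) = 15 + 152 = 167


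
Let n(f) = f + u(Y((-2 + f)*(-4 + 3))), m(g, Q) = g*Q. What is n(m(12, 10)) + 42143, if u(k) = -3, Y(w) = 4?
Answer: 42260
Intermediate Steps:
m(g, Q) = Q*g
n(f) = -3 + f (n(f) = f - 3 = -3 + f)
n(m(12, 10)) + 42143 = (-3 + 10*12) + 42143 = (-3 + 120) + 42143 = 117 + 42143 = 42260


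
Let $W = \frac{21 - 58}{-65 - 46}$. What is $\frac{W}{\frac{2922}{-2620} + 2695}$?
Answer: $\frac{1310}{10586967} \approx 0.00012374$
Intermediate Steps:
$W = \frac{1}{3}$ ($W = - \frac{37}{-111} = \left(-37\right) \left(- \frac{1}{111}\right) = \frac{1}{3} \approx 0.33333$)
$\frac{W}{\frac{2922}{-2620} + 2695} = \frac{1}{3 \left(\frac{2922}{-2620} + 2695\right)} = \frac{1}{3 \left(2922 \left(- \frac{1}{2620}\right) + 2695\right)} = \frac{1}{3 \left(- \frac{1461}{1310} + 2695\right)} = \frac{1}{3 \cdot \frac{3528989}{1310}} = \frac{1}{3} \cdot \frac{1310}{3528989} = \frac{1310}{10586967}$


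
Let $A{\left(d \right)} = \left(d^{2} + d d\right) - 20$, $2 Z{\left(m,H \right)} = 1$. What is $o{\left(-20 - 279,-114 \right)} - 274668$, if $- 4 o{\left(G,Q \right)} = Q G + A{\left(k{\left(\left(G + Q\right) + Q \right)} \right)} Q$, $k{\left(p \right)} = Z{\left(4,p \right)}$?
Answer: $- \frac{1134981}{4} \approx -2.8375 \cdot 10^{5}$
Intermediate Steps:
$Z{\left(m,H \right)} = \frac{1}{2}$ ($Z{\left(m,H \right)} = \frac{1}{2} \cdot 1 = \frac{1}{2}$)
$k{\left(p \right)} = \frac{1}{2}$
$A{\left(d \right)} = -20 + 2 d^{2}$ ($A{\left(d \right)} = \left(d^{2} + d^{2}\right) - 20 = 2 d^{2} - 20 = -20 + 2 d^{2}$)
$o{\left(G,Q \right)} = \frac{39 Q}{8} - \frac{G Q}{4}$ ($o{\left(G,Q \right)} = - \frac{Q G + \left(-20 + \frac{2}{4}\right) Q}{4} = - \frac{G Q + \left(-20 + 2 \cdot \frac{1}{4}\right) Q}{4} = - \frac{G Q + \left(-20 + \frac{1}{2}\right) Q}{4} = - \frac{G Q - \frac{39 Q}{2}}{4} = - \frac{- \frac{39 Q}{2} + G Q}{4} = \frac{39 Q}{8} - \frac{G Q}{4}$)
$o{\left(-20 - 279,-114 \right)} - 274668 = \frac{1}{8} \left(-114\right) \left(39 - 2 \left(-20 - 279\right)\right) - 274668 = \frac{1}{8} \left(-114\right) \left(39 - -598\right) - 274668 = \frac{1}{8} \left(-114\right) \left(39 + 598\right) - 274668 = \frac{1}{8} \left(-114\right) 637 - 274668 = - \frac{36309}{4} - 274668 = - \frac{1134981}{4}$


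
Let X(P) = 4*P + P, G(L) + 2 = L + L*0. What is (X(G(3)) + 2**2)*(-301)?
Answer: -2709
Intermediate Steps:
G(L) = -2 + L (G(L) = -2 + (L + L*0) = -2 + (L + 0) = -2 + L)
X(P) = 5*P
(X(G(3)) + 2**2)*(-301) = (5*(-2 + 3) + 2**2)*(-301) = (5*1 + 4)*(-301) = (5 + 4)*(-301) = 9*(-301) = -2709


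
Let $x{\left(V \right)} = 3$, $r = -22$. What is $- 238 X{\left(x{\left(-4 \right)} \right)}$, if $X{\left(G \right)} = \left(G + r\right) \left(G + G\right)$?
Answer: $27132$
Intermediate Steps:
$X{\left(G \right)} = 2 G \left(-22 + G\right)$ ($X{\left(G \right)} = \left(G - 22\right) \left(G + G\right) = \left(-22 + G\right) 2 G = 2 G \left(-22 + G\right)$)
$- 238 X{\left(x{\left(-4 \right)} \right)} = - 238 \cdot 2 \cdot 3 \left(-22 + 3\right) = - 238 \cdot 2 \cdot 3 \left(-19\right) = \left(-238\right) \left(-114\right) = 27132$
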